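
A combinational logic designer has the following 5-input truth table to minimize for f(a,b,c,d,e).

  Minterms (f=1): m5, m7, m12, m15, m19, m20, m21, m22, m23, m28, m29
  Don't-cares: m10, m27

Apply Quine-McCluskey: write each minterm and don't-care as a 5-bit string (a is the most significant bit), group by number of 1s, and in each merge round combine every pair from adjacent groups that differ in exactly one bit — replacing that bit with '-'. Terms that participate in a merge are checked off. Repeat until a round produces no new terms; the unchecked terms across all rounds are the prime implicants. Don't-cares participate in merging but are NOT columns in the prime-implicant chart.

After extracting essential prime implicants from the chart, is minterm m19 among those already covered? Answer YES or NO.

Round 0: 00101✓ 00111✓ 01010 01100✓ 01111✓ 10011✓ 10100✓ 10101✓ 10110✓ 10111✓ 11011✓ 11100✓ 11101✓
Round 1: -0101✓ -0111✓ -1100 0-111 001-1✓ 1-011 1-100✓ 1-101✓ 10-11 101-0✓ 101-1✓ 1010-✓ 1011-✓ 1110-✓
Round 2: -01-1 1-10- 101--
PIs = {-01-1, -1100, 0-111, 01010, 1-011, 1-10-, 10-11, 101--}
Coverage chart:
  m5: -01-1 ←essential
  m7: -01-1,0-111
  m12: -1100 ←essential
  m15: 0-111 ←essential
  m19: 1-011,10-11
  m20: 1-10-,101--
  m21: -01-1,1-10-,101--
  m22: 101-- ←essential
  m23: -01-1,10-11,101--
  m28: -1100,1-10-
  m29: 1-10- ←essential
Essential: -01-1, -1100, 0-111, 1-10-, 101--

NO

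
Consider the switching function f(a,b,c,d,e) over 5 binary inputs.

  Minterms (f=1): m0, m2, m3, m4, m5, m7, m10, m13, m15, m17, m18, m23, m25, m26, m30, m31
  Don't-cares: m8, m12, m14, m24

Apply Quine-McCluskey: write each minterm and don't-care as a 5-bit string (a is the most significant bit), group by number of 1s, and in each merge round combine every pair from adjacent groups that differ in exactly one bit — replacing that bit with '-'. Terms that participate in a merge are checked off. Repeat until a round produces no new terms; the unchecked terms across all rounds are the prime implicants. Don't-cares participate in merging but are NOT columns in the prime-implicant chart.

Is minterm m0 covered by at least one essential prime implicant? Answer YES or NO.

NO

Round 0: 00000✓ 00010✓ 00011✓ 00100✓ 00101✓ 00111✓ 01000✓ 01010✓ 01100✓ 01101✓ 01110✓ 01111✓ 10001✓ 10010✓ 10111✓ 11000✓ 11001✓ 11010✓ 11110✓ 11111✓
Round 1: -0010✓ -0111✓ -1000✓ -1010✓ -1110✓ -1111✓ 0-000✓ 0-010✓ 0-100✓ 0-101✓ 0-111✓ 00-00✓ 00-11 000-0✓ 0001- 001-1✓ 0010-✓ 01-00✓ 01-10✓ 010-0✓ 011-0✓ 011-1✓ 0110-✓ 0111-✓ 1-001 1-010✓ 1-111✓ 11-10✓ 110-0✓ 1100- 1111-✓
Round 2: --010 --111 -1-10 -10-0 -111- 0--00 0-0-0 0-1-1 0-10- 01--0 011--
PIs = {--010, --111, -1-10, -10-0, -111-, 0--00, 0-0-0, 0-1-1, 0-10-, 00-11, 0001-, 01--0, 011--, 1-001, 1100-}
Coverage chart:
  m0: 0--00,0-0-0
  m2: --010,0-0-0,0001-
  m3: 00-11,0001-
  m4: 0--00,0-10-
  m5: 0-1-1,0-10-
  m7: --111,0-1-1,00-11
  m10: --010,-1-10,-10-0,0-0-0,01--0
  m13: 0-1-1,0-10-,011--
  m15: --111,-111-,0-1-1,011--
  m17: 1-001 ←essential
  m18: --010 ←essential
  m23: --111 ←essential
  m25: 1-001,1100-
  m26: --010,-1-10,-10-0
  m30: -1-10,-111-
  m31: --111,-111-
Essential: --010, --111, 1-001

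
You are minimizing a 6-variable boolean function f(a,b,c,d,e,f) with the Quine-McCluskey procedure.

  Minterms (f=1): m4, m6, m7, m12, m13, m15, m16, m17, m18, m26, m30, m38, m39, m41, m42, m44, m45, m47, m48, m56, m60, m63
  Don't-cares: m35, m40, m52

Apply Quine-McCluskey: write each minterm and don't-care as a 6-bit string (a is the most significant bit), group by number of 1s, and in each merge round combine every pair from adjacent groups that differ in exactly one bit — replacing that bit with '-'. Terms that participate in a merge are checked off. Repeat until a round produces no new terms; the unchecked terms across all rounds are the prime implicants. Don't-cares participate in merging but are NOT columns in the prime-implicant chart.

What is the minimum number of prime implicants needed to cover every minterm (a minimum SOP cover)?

Round 0: 000100✓ 000110✓ 000111✓ 001100✓ 001101✓ 001111✓ 010000✓ 010001✓ 010010✓ 011010✓ 011110✓ 100011✓ 100110✓ 100111✓ 101000✓ 101001✓ 101010✓ 101100✓ 101101✓ 101111✓ 110000✓ 110100✓ 111000✓ 111100✓ 111111✓
Round 1: -00110✓ -00111✓ -01100✓ -01101✓ -01111✓ -10000 00-100 00-111✓ 0001-0 00011-✓ 0011-1✓ 00110-✓ 01-010 0100-0 01000- 011-10 1-1000✓ 1-1100✓ 1-1111 10-111✓ 100-11 10011-✓ 101-00✓ 101-01✓ 1010-0 10100-✓ 1011-1✓ 10110-✓ 11-000✓ 11-100✓ 110-00✓ 111-00✓
Round 2: -0-111 -0011- -011-1 -0110- 1-1-00 101-0- 11--00
PIs = {-0-111, -0011-, -011-1, -0110-, -10000, 00-100, 0001-0, 01-010, 0100-0, 01000-, 011-10, 1-1-00, 1-1111, 100-11, 101-0-, 1010-0, 11--00}
Coverage chart:
  m4: 00-100,0001-0
  m6: -0011-,0001-0
  m7: -0-111,-0011-
  m12: -0110-,00-100
  m13: -011-1,-0110-
  m15: -0-111,-011-1
  m16: -10000,0100-0,01000-
  m17: 01000- ←essential
  m18: 01-010,0100-0
  m26: 01-010,011-10
  m30: 011-10 ←essential
  m38: -0011- ←essential
  m39: -0-111,-0011-,100-11
  m41: 101-0- ←essential
  m42: 1010-0 ←essential
  m44: -0110-,1-1-00,101-0-
  m45: -011-1,-0110-,101-0-
  m47: -0-111,-011-1,1-1111
  m48: -10000,11--00
  m56: 1-1-00,11--00
  m60: 1-1-00,11--00
  m63: 1-1111 ←essential
Essential: -0011-, 01000-, 011-10, 1-1111, 101-0-, 1010-0
Petrick residual → -011-1, 00-100, 01-010, 11--00
Min cover (10 terms): b'c'de + b'cdf + a'b'de'f' + a'bd'ef' + a'bc'd'e' + a'bcef' + acdef + ab'ce' + ab'cd'f' + abe'f'

10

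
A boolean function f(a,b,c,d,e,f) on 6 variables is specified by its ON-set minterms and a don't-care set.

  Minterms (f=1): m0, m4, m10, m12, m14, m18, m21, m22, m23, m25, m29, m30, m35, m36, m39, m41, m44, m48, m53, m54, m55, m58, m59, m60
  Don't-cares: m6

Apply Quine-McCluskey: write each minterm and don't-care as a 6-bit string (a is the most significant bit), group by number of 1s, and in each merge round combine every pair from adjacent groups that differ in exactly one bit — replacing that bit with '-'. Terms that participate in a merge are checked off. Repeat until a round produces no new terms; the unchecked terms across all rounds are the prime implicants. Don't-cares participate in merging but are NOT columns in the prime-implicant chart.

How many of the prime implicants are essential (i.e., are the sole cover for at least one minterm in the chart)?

13

size-2^0 implicants → 000000(✓)  000100(✓)  000110(✓)  001010(✓)  001100(✓)  001110(✓)  010010(✓)  010101(✓)  010110(✓)  010111(✓)  011001(✓)  011101(✓)  011110(✓)  100011(✓)  100100(✓)  100111(✓)  101001  101100(✓)  110000  110101(✓)  110110(✓)  110111(✓)  111010(✓)  111011(✓)  111100(✓)
size-2^1 implicants → -00100(✓)  -01100(✓)  -10101(✓)  -10110(✓)  -10111(✓)  0-0110(✓)  0-1110(✓)  00-100(✓)  00-110(✓)  000-00  0001-0(✓)  001-10  0011-0(✓)  01-101  01-110(✓)  010-10  0101-1(✓)  01011-(✓)  011-01  1-0111  1-1100  10-100(✓)  100-11  1101-1(✓)  11011-(✓)  11101-
size-2^2 implicants → -0-100  -101-1  -1011-  0--110  00-1-0
Unchecked terms (primes): -0-100, -101-1, -1011-, 0--110, 00-1-0, 000-00, 001-10, 01-101, 010-10, 011-01, 1-0111, 1-1100, 100-11, 101001, 110000, 11101-
Minterm coverage:
  m0 ⊆ 000-00 [E]
  m4 ⊆ -0-100,00-1-0,000-00
  m10 ⊆ 001-10 [E]
  m12 ⊆ -0-100,00-1-0
  m14 ⊆ 0--110,00-1-0,001-10
  m18 ⊆ 010-10 [E]
  m21 ⊆ -101-1,01-101
  m22 ⊆ -1011-,0--110,010-10
  m23 ⊆ -101-1,-1011-
  m25 ⊆ 011-01 [E]
  m29 ⊆ 01-101,011-01
  m30 ⊆ 0--110 [E]
  m35 ⊆ 100-11 [E]
  m36 ⊆ -0-100 [E]
  m39 ⊆ 1-0111,100-11
  m41 ⊆ 101001 [E]
  m44 ⊆ -0-100,1-1100
  m48 ⊆ 110000 [E]
  m53 ⊆ -101-1 [E]
  m54 ⊆ -1011- [E]
  m55 ⊆ -101-1,-1011-,1-0111
  m58 ⊆ 11101- [E]
  m59 ⊆ 11101- [E]
  m60 ⊆ 1-1100 [E]
E = {-0-100, -101-1, -1011-, 0--110, 000-00, 001-10, 010-10, 011-01, 1-1100, 100-11, 101001, 110000, 11101-}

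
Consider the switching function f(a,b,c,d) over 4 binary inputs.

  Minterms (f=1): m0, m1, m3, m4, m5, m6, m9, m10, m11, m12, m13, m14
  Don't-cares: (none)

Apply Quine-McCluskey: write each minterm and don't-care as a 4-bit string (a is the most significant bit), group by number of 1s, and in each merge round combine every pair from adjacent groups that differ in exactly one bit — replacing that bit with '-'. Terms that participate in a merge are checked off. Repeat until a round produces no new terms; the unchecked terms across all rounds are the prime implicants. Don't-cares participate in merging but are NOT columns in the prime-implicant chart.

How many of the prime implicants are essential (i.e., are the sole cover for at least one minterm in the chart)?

3

size-2^0 implicants → 0000(✓)  0001(✓)  0011(✓)  0100(✓)  0101(✓)  0110(✓)  1001(✓)  1010(✓)  1011(✓)  1100(✓)  1101(✓)  1110(✓)
size-2^1 implicants → -001(✓)  -011(✓)  -100(✓)  -101(✓)  -110(✓)  0-00(✓)  0-01(✓)  00-1(✓)  000-(✓)  01-0(✓)  010-(✓)  1-01(✓)  1-10  10-1(✓)  101-  11-0(✓)  110-(✓)
size-2^2 implicants → --01  -0-1  -1-0  -10-  0-0-
Unchecked terms (primes): --01, -0-1, -1-0, -10-, 0-0-, 1-10, 101-
Minterm coverage:
  m0 ⊆ 0-0- [E]
  m1 ⊆ --01,-0-1,0-0-
  m3 ⊆ -0-1 [E]
  m4 ⊆ -1-0,-10-,0-0-
  m5 ⊆ --01,-10-,0-0-
  m6 ⊆ -1-0 [E]
  m9 ⊆ --01,-0-1
  m10 ⊆ 1-10,101-
  m11 ⊆ -0-1,101-
  m12 ⊆ -1-0,-10-
  m13 ⊆ --01,-10-
  m14 ⊆ -1-0,1-10
E = {-0-1, -1-0, 0-0-}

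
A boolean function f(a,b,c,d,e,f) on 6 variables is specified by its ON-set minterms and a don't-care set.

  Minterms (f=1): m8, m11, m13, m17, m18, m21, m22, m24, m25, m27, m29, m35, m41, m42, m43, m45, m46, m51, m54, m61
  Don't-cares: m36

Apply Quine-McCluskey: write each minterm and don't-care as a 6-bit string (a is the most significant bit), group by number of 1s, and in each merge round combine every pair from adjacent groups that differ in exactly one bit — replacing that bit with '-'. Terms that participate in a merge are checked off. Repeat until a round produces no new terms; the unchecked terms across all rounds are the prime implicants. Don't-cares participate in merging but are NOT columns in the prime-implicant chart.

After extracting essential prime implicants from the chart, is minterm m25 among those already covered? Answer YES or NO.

size-2^0 implicants → 001000(✓)  001011(✓)  001101(✓)  010001(✓)  010010(✓)  010101(✓)  010110(✓)  011000(✓)  011001(✓)  011011(✓)  011101(✓)  100011(✓)  100100  101001(✓)  101010(✓)  101011(✓)  101101(✓)  101110(✓)  110011(✓)  110110(✓)  111101(✓)
size-2^1 implicants → -01011  -01101(✓)  -10110  -11101(✓)  0-1000  0-1011  0-1101(✓)  01-001(✓)  01-101(✓)  010-01(✓)  010-10  011-01(✓)  0110-1  01100-  1-0011  1-1101(✓)  10-011  101-01  101-10  1010-1  10101-
size-2^2 implicants → --1101  01--01
Unchecked terms (primes): --1101, -01011, -10110, 0-1000, 0-1011, 01--01, 010-10, 0110-1, 01100-, 1-0011, 10-011, 100100, 101-01, 101-10, 1010-1, 10101-
Minterm coverage:
  m8 ⊆ 0-1000 [E]
  m11 ⊆ -01011,0-1011
  m13 ⊆ --1101 [E]
  m17 ⊆ 01--01 [E]
  m18 ⊆ 010-10 [E]
  m21 ⊆ 01--01 [E]
  m22 ⊆ -10110,010-10
  m24 ⊆ 0-1000,01100-
  m25 ⊆ 01--01,0110-1,01100-
  m27 ⊆ 0-1011,0110-1
  m29 ⊆ --1101,01--01
  m35 ⊆ 1-0011,10-011
  m41 ⊆ 101-01,1010-1
  m42 ⊆ 101-10,10101-
  m43 ⊆ -01011,10-011,1010-1,10101-
  m45 ⊆ --1101,101-01
  m46 ⊆ 101-10 [E]
  m51 ⊆ 1-0011 [E]
  m54 ⊆ -10110 [E]
  m61 ⊆ --1101 [E]
E = {--1101, -10110, 0-1000, 01--01, 010-10, 1-0011, 101-10}

YES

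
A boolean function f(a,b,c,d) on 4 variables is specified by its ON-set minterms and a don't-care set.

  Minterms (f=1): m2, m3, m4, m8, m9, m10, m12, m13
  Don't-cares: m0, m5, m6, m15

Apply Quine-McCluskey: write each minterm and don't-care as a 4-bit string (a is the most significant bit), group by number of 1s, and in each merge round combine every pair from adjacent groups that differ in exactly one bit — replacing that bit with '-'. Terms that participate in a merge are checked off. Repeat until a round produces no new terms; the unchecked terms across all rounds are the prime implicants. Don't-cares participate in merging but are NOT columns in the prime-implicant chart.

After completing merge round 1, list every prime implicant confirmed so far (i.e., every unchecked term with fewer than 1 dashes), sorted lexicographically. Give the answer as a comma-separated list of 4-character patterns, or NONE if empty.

[col 0] 0000*, 0010*, 0011*, 0100*, 0101*, 0110*, 1000*, 1001*, 1010*, 1100*, 1101*, 1111*
[col 1] -000*, -010*, -100*, -101*, 0-00*, 0-10*, 00-0*, 001-, 01-0*, 010-*, 1-00*, 1-01*, 10-0*, 100-*, 11-1, 110-*
[col 2] --00, -0-0, -10-, 0--0, 1-0-
Prime implicants: --00, -0-0, -10-, 0--0, 001-, 1-0-, 11-1

NONE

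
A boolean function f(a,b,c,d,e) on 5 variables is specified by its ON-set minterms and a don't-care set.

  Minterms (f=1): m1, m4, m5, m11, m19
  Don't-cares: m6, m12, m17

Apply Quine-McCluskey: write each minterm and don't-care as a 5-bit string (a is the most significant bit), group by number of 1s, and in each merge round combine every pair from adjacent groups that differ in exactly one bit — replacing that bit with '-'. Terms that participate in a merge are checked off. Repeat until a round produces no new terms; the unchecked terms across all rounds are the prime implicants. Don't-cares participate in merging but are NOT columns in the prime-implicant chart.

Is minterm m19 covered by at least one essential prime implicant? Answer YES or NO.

YES

size-2^0 implicants → 00001(✓)  00100(✓)  00101(✓)  00110(✓)  01011  01100(✓)  10001(✓)  10011(✓)
size-2^1 implicants → -0001  0-100  00-01  001-0  0010-  100-1
Unchecked terms (primes): -0001, 0-100, 00-01, 001-0, 0010-, 01011, 100-1
Minterm coverage:
  m1 ⊆ -0001,00-01
  m4 ⊆ 0-100,001-0,0010-
  m5 ⊆ 00-01,0010-
  m11 ⊆ 01011 [E]
  m19 ⊆ 100-1 [E]
E = {01011, 100-1}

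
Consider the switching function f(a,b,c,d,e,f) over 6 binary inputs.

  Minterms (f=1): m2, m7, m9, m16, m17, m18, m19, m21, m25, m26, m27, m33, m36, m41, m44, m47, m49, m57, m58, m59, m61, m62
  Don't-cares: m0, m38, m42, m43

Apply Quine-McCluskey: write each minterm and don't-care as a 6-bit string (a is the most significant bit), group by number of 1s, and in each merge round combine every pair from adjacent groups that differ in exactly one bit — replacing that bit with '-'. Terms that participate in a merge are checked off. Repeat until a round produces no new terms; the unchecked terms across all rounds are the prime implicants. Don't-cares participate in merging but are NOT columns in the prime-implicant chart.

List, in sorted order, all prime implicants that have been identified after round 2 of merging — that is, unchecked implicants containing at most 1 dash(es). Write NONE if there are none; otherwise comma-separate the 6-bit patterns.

[col 0] 000000*, 000010*, 000111, 001001*, 010000*, 010001*, 010010*, 010011*, 010101*, 011001*, 011010*, 011011*, 100001*, 100100*, 100110*, 101001*, 101010*, 101011*, 101100*, 101111*, 110001*, 111001*, 111010*, 111011*, 111101*, 111110*
[col 1] -01001*, -10001*, -11001*, -11010*, -11011*, 0-0000*, 0-0010*, 0-1001*, 0000-0*, 01-001*, 01-010*, 01-011*, 010-01, 0100-0*, 0100-1*, 01000-*, 01001-*, 0110-1*, 01101-*, 1-0001*, 1-1001*, 1-1010*, 1-1011*, 10-001*, 10-100, 1001-0, 101-11, 1010-1*, 10101-*, 11-001*, 111-01, 111-10, 1110-1*, 11101-*
[col 2] --1001, -1-001, -110-1, -1101-, 0-00-0, 01-0-1, 01-01-, 0100--, 1--001, 1-10-1, 1-101-
Prime implicants: --1001, -1-001, -110-1, -1101-, 0-00-0, 000111, 01-0-1, 01-01-, 010-01, 0100--, 1--001, 1-10-1, 1-101-, 10-100, 1001-0, 101-11, 111-01, 111-10

000111, 010-01, 10-100, 1001-0, 101-11, 111-01, 111-10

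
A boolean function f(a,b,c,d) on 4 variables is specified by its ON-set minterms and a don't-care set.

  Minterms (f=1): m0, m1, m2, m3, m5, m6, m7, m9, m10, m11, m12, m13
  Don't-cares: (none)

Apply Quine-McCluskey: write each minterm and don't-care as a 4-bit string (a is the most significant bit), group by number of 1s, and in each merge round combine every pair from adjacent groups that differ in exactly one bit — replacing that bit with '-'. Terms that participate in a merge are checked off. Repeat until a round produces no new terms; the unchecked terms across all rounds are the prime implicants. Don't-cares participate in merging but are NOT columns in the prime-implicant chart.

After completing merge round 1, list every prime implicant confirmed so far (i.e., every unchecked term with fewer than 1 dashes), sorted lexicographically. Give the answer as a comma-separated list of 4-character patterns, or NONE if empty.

size-2^0 implicants → 0000(✓)  0001(✓)  0010(✓)  0011(✓)  0101(✓)  0110(✓)  0111(✓)  1001(✓)  1010(✓)  1011(✓)  1100(✓)  1101(✓)
size-2^1 implicants → -001(✓)  -010(✓)  -011(✓)  -101(✓)  0-01(✓)  0-10(✓)  0-11(✓)  00-0(✓)  00-1(✓)  000-(✓)  001-(✓)  01-1(✓)  011-(✓)  1-01(✓)  10-1(✓)  101-(✓)  110-
size-2^2 implicants → --01  -0-1  -01-  0--1  0-1-  00--
Unchecked terms (primes): --01, -0-1, -01-, 0--1, 0-1-, 00--, 110-

NONE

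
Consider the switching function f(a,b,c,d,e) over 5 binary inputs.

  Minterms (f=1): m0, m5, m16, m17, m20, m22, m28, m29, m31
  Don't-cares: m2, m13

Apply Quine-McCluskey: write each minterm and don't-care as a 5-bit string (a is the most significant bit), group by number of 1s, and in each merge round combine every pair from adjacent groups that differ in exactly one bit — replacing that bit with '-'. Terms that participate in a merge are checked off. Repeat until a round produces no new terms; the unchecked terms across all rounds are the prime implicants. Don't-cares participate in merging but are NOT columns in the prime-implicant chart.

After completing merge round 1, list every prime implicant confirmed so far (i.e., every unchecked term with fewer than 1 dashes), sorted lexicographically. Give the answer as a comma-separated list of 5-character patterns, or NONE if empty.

NONE

[col 0] 00000*, 00010*, 00101*, 01101*, 10000*, 10001*, 10100*, 10110*, 11100*, 11101*, 11111*
[col 1] -0000, -1101, 0-101, 000-0, 1-100, 10-00, 1000-, 101-0, 111-1, 1110-
Prime implicants: -0000, -1101, 0-101, 000-0, 1-100, 10-00, 1000-, 101-0, 111-1, 1110-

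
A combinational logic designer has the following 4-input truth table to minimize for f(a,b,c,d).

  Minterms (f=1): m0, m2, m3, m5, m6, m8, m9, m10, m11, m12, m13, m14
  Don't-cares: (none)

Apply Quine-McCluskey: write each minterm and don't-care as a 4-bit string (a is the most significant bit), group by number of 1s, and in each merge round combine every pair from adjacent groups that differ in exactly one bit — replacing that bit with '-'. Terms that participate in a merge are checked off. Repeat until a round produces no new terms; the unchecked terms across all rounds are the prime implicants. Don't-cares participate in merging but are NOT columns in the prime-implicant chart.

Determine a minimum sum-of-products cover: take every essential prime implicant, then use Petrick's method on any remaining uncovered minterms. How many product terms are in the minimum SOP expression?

5

size-2^0 implicants → 0000(✓)  0010(✓)  0011(✓)  0101(✓)  0110(✓)  1000(✓)  1001(✓)  1010(✓)  1011(✓)  1100(✓)  1101(✓)  1110(✓)
size-2^1 implicants → -000(✓)  -010(✓)  -011(✓)  -101  -110(✓)  0-10(✓)  00-0(✓)  001-(✓)  1-00(✓)  1-01(✓)  1-10(✓)  10-0(✓)  10-1(✓)  100-(✓)  101-(✓)  11-0(✓)  110-(✓)
size-2^2 implicants → --10  -0-0  -01-  1--0  1-0-  10--
Unchecked terms (primes): --10, -0-0, -01-, -101, 1--0, 1-0-, 10--
Minterm coverage:
  m0 ⊆ -0-0 [E]
  m2 ⊆ --10,-0-0,-01-
  m3 ⊆ -01- [E]
  m5 ⊆ -101 [E]
  m6 ⊆ --10 [E]
  m8 ⊆ -0-0,1--0,1-0-,10--
  m9 ⊆ 1-0-,10--
  m10 ⊆ --10,-0-0,-01-,1--0,10--
  m11 ⊆ -01-,10--
  m12 ⊆ 1--0,1-0-
  m13 ⊆ -101,1-0-
  m14 ⊆ --10,1--0
E = {--10, -0-0, -01-, -101}
Petrick residual → 1-0-
Cover = cd' + b'd' + b'c + bc'd + ac'  |cover|=5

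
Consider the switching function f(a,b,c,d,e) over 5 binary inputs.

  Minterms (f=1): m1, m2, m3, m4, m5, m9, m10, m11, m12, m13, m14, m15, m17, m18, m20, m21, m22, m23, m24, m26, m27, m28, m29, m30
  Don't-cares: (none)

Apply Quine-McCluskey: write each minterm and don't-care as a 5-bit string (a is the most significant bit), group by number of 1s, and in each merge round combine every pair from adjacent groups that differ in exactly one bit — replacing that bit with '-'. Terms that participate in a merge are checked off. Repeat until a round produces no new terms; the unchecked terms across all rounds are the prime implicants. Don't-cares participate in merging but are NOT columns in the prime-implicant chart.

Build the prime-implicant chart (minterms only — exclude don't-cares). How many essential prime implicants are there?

5

Round 0: 00001✓ 00010✓ 00011✓ 00100✓ 00101✓ 01001✓ 01010✓ 01011✓ 01100✓ 01101✓ 01110✓ 01111✓ 10001✓ 10010✓ 10100✓ 10101✓ 10110✓ 10111✓ 11000✓ 11010✓ 11011✓ 11100✓ 11101✓ 11110✓
Round 1: -0001✓ -0010✓ -0100✓ -0101✓ -1010✓ -1011✓ -1100✓ -1101✓ -1110✓ 0-001✓ 0-010✓ 0-011✓ 0-100✓ 0-101✓ 00-01✓ 000-1✓ 0001-✓ 0010-✓ 01-01✓ 01-10✓ 01-11✓ 010-1✓ 0101-✓ 011-0✓ 011-1✓ 0110-✓ 0111-✓ 1-010✓ 1-100✓ 1-101✓ 1-110✓ 10-01✓ 10-10✓ 101-0✓ 101-1✓ 1010-✓ 1011-✓ 11-00✓ 11-10✓ 110-0✓ 1101-✓ 111-0✓ 1110-✓
Round 2: --010 --100✓ --101✓ -0-01 -010-✓ -1-10 -101- -11-0 -110-✓ 0--01 0-0-1 0-01- 0-10-✓ 01--1 01-1- 011-- 1--10 1-1-0 1-10-✓ 101-- 11--0
Round 3: --10-
PIs = {--010, --10-, -0-01, -1-10, -101-, -11-0, 0--01, 0-0-1, 0-01-, 01--1, 01-1-, 011--, 1--10, 1-1-0, 101--, 11--0}
Coverage chart:
  m1: -0-01,0--01,0-0-1
  m2: --010,0-01-
  m3: 0-0-1,0-01-
  m4: --10- ←essential
  m5: --10-,-0-01,0--01
  m9: 0--01,0-0-1,01--1
  m10: --010,-1-10,-101-,0-01-,01-1-
  m11: -101-,0-0-1,0-01-,01--1,01-1-
  m12: --10-,-11-0,011--
  m13: --10-,0--01,01--1,011--
  m14: -1-10,-11-0,01-1-,011--
  m15: 01--1,01-1-,011--
  m17: -0-01 ←essential
  m18: --010,1--10
  m20: --10-,1-1-0,101--
  m21: --10-,-0-01,101--
  m22: 1--10,1-1-0,101--
  m23: 101-- ←essential
  m24: 11--0 ←essential
  m26: --010,-1-10,-101-,1--10,11--0
  m27: -101- ←essential
  m28: --10-,-11-0,1-1-0,11--0
  m29: --10- ←essential
  m30: -1-10,-11-0,1--10,1-1-0,11--0
Essential: --10-, -0-01, -101-, 101--, 11--0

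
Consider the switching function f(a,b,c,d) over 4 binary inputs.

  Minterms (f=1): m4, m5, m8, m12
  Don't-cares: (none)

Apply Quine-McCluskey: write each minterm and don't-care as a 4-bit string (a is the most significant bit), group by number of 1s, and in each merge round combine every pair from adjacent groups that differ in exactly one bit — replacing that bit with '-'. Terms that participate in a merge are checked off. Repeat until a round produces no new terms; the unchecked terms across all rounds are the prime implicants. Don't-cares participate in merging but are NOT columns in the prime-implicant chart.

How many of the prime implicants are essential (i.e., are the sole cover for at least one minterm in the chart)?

size-2^0 implicants → 0100(✓)  0101(✓)  1000(✓)  1100(✓)
size-2^1 implicants → -100  010-  1-00
Unchecked terms (primes): -100, 010-, 1-00
Minterm coverage:
  m4 ⊆ -100,010-
  m5 ⊆ 010- [E]
  m8 ⊆ 1-00 [E]
  m12 ⊆ -100,1-00
E = {010-, 1-00}

2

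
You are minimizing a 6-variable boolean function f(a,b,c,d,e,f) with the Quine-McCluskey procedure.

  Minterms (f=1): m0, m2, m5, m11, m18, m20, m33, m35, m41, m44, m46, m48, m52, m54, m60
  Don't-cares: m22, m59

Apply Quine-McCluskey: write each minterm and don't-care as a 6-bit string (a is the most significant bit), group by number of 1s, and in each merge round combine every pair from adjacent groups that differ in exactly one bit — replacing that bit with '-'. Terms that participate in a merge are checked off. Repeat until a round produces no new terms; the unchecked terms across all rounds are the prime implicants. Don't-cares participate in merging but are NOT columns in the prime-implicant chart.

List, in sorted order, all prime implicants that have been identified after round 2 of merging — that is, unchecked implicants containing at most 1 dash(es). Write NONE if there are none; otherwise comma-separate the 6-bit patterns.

Round 0: 000000✓ 000010✓ 000101 001011 010010✓ 010100✓ 010110✓ 100001✓ 100011✓ 101001✓ 101100✓ 101110✓ 110000✓ 110100✓ 110110✓ 111011 111100✓
Round 1: -10100✓ -10110✓ 0-0010 0000-0 010-10 0101-0✓ 1-1100 10-001 1000-1 1011-0 11-100 110-00 1101-0✓
Round 2: -101-0
PIs = {-101-0, 0-0010, 0000-0, 000101, 001011, 010-10, 1-1100, 10-001, 1000-1, 1011-0, 11-100, 110-00, 111011}

0-0010, 0000-0, 000101, 001011, 010-10, 1-1100, 10-001, 1000-1, 1011-0, 11-100, 110-00, 111011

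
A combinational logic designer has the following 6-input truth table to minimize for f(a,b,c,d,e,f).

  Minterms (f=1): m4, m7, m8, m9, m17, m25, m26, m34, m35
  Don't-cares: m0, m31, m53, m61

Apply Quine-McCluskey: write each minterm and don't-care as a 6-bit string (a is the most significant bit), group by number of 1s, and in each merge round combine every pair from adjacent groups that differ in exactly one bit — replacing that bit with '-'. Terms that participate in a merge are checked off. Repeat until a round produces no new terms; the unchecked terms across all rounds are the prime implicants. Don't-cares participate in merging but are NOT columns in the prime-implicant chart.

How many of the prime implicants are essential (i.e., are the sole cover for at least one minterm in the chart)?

5

Round 0: 000000✓ 000100✓ 000111 001000✓ 001001✓ 010001✓ 011001✓ 011010 011111 100010✓ 100011✓ 110101✓ 111101✓
Round 1: 0-1001 00-000 000-00 00100- 01-001 10001- 11-101
PIs = {0-1001, 00-000, 000-00, 000111, 00100-, 01-001, 011010, 011111, 10001-, 11-101}
Coverage chart:
  m4: 000-00 ←essential
  m7: 000111 ←essential
  m8: 00-000,00100-
  m9: 0-1001,00100-
  m17: 01-001 ←essential
  m25: 0-1001,01-001
  m26: 011010 ←essential
  m34: 10001- ←essential
  m35: 10001- ←essential
Essential: 000-00, 000111, 01-001, 011010, 10001-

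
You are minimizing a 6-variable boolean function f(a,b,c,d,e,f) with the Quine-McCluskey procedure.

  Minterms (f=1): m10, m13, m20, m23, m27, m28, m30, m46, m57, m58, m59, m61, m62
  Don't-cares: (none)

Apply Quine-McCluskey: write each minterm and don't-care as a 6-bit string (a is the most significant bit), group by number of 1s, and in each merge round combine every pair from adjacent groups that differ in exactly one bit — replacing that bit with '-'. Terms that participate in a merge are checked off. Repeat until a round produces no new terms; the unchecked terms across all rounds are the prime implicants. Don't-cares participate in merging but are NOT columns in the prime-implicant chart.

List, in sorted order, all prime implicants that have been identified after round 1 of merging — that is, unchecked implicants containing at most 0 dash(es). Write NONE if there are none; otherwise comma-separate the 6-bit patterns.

001010, 001101, 010111

Round 0: 001010 001101 010100✓ 010111 011011✓ 011100✓ 011110✓ 101110✓ 111001✓ 111010✓ 111011✓ 111101✓ 111110✓
Round 1: -11011 -11110 01-100 0111-0 1-1110 111-01 111-10 1110-1 11101-
PIs = {-11011, -11110, 001010, 001101, 01-100, 010111, 0111-0, 1-1110, 111-01, 111-10, 1110-1, 11101-}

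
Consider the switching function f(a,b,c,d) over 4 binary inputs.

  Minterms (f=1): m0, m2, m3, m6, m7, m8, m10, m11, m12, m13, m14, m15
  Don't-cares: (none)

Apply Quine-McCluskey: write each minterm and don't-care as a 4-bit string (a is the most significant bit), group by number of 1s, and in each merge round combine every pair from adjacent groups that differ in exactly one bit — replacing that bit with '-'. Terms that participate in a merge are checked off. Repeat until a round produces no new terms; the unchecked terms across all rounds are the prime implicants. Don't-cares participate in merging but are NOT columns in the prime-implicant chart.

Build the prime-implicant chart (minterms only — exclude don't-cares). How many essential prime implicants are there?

size-2^0 implicants → 0000(✓)  0010(✓)  0011(✓)  0110(✓)  0111(✓)  1000(✓)  1010(✓)  1011(✓)  1100(✓)  1101(✓)  1110(✓)  1111(✓)
size-2^1 implicants → -000(✓)  -010(✓)  -011(✓)  -110(✓)  -111(✓)  0-10(✓)  0-11(✓)  00-0(✓)  001-(✓)  011-(✓)  1-00(✓)  1-10(✓)  1-11(✓)  10-0(✓)  101-(✓)  11-0(✓)  11-1(✓)  110-(✓)  111-(✓)
size-2^2 implicants → --10(✓)  --11(✓)  -0-0  -01-(✓)  -11-(✓)  0-1-(✓)  1--0  1-1-(✓)  11--
size-2^3 implicants → --1-
Unchecked terms (primes): --1-, -0-0, 1--0, 11--
Minterm coverage:
  m0 ⊆ -0-0 [E]
  m2 ⊆ --1-,-0-0
  m3 ⊆ --1- [E]
  m6 ⊆ --1- [E]
  m7 ⊆ --1- [E]
  m8 ⊆ -0-0,1--0
  m10 ⊆ --1-,-0-0,1--0
  m11 ⊆ --1- [E]
  m12 ⊆ 1--0,11--
  m13 ⊆ 11-- [E]
  m14 ⊆ --1-,1--0,11--
  m15 ⊆ --1-,11--
E = {--1-, -0-0, 11--}

3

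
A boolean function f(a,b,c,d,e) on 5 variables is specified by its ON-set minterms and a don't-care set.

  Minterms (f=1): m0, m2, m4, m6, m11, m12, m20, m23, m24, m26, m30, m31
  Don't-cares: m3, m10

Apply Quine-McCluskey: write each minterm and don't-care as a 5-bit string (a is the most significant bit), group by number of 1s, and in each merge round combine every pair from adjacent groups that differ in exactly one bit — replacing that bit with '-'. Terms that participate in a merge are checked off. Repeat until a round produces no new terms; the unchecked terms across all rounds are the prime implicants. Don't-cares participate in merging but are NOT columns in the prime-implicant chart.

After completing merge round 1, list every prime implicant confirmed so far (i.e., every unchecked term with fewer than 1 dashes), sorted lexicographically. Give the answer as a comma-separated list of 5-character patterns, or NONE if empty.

NONE

Round 0: 00000✓ 00010✓ 00011✓ 00100✓ 00110✓ 01010✓ 01011✓ 01100✓ 10100✓ 10111✓ 11000✓ 11010✓ 11110✓ 11111✓
Round 1: -0100 -1010 0-010✓ 0-011✓ 0-100 00-00✓ 00-10✓ 000-0✓ 0001-✓ 001-0✓ 0101-✓ 1-111 11-10 110-0 1111-
Round 2: 0-01- 00--0
PIs = {-0100, -1010, 0-01-, 0-100, 00--0, 1-111, 11-10, 110-0, 1111-}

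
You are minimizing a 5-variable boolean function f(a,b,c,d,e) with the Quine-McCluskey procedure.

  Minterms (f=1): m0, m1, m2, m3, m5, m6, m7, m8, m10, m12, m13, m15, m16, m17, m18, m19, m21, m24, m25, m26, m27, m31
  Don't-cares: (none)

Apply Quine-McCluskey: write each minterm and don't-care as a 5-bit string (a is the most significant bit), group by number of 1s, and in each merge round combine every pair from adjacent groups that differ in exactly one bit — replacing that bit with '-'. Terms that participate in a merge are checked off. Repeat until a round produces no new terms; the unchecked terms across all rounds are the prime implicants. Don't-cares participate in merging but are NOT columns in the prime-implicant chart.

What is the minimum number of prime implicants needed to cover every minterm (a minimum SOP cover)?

6

Round 0: 00000✓ 00001✓ 00010✓ 00011✓ 00101✓ 00110✓ 00111✓ 01000✓ 01010✓ 01100✓ 01101✓ 01111✓ 10000✓ 10001✓ 10010✓ 10011✓ 10101✓ 11000✓ 11001✓ 11010✓ 11011✓ 11111✓
Round 1: -0000✓ -0001✓ -0010✓ -0011✓ -0101✓ -1000✓ -1010✓ -1111 0-000✓ 0-010✓ 0-101✓ 0-111✓ 00-01✓ 00-10✓ 00-11✓ 000-0✓ 000-1✓ 0000-✓ 0001-✓ 001-1✓ 0011-✓ 01-00 010-0✓ 011-1✓ 0110- 1-000✓ 1-001✓ 1-010✓ 1-011✓ 10-01✓ 100-0✓ 100-1✓ 1000-✓ 1001-✓ 11-11 110-0✓ 110-1✓ 1100-✓ 1101-✓
Round 2: --000✓ --010✓ -0-01 -00-0✓ -00-1✓ -000-✓ -001-✓ -10-0✓ 0-0-0✓ 0-1-1 00--1 00-1- 000--✓ 1-0-0✓ 1-0-1✓ 1-00-✓ 1-01-✓ 100--✓ 110--✓
Round 3: --0-0 -00-- 1-0--
PIs = {--0-0, -0-01, -00--, -1111, 0-1-1, 00--1, 00-1-, 01-00, 0110-, 1-0--, 11-11}
Coverage chart:
  m0: --0-0,-00--
  m1: -0-01,-00--,00--1
  m2: --0-0,-00--,00-1-
  m3: -00--,00--1,00-1-
  m5: -0-01,0-1-1,00--1
  m6: 00-1- ←essential
  m7: 0-1-1,00--1,00-1-
  m8: --0-0,01-00
  m10: --0-0 ←essential
  m12: 01-00,0110-
  m13: 0-1-1,0110-
  m15: -1111,0-1-1
  m16: --0-0,-00--,1-0--
  m17: -0-01,-00--,1-0--
  m18: --0-0,-00--,1-0--
  m19: -00--,1-0--
  m21: -0-01 ←essential
  m24: --0-0,1-0--
  m25: 1-0-- ←essential
  m26: --0-0,1-0--
  m27: 1-0--,11-11
  m31: -1111,11-11
Essential: --0-0, -0-01, 00-1-, 1-0--
Petrick residual → -1111, 0110-
Min cover (6 terms): c'e' + b'd'e + bcde + a'b'd + a'bcd' + ac'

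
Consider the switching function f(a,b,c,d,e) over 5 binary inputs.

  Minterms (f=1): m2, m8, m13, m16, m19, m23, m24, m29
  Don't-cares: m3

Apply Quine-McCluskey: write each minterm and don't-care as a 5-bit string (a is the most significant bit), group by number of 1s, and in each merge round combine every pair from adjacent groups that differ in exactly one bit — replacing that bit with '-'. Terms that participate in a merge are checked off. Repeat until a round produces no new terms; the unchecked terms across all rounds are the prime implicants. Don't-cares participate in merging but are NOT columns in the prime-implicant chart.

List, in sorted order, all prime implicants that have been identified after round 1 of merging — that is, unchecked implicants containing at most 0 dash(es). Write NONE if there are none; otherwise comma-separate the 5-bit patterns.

[col 0] 00010*, 00011*, 01000*, 01101*, 10000*, 10011*, 10111*, 11000*, 11101*
[col 1] -0011, -1000, -1101, 0001-, 1-000, 10-11
Prime implicants: -0011, -1000, -1101, 0001-, 1-000, 10-11

NONE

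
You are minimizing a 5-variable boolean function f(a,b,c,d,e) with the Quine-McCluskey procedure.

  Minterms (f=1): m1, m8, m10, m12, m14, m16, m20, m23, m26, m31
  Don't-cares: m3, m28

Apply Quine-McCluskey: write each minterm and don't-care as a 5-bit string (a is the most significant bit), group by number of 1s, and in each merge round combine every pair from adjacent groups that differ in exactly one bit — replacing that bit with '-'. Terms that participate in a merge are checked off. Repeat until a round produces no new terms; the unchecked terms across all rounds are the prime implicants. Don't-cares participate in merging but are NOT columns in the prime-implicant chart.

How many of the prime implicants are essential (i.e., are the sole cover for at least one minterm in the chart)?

Round 0: 00001✓ 00011✓ 01000✓ 01010✓ 01100✓ 01110✓ 10000✓ 10100✓ 10111✓ 11010✓ 11100✓ 11111✓
Round 1: -1010 -1100 000-1 01-00✓ 01-10✓ 010-0✓ 011-0✓ 1-100 1-111 10-00
Round 2: 01--0
PIs = {-1010, -1100, 000-1, 01--0, 1-100, 1-111, 10-00}
Coverage chart:
  m1: 000-1 ←essential
  m8: 01--0 ←essential
  m10: -1010,01--0
  m12: -1100,01--0
  m14: 01--0 ←essential
  m16: 10-00 ←essential
  m20: 1-100,10-00
  m23: 1-111 ←essential
  m26: -1010 ←essential
  m31: 1-111 ←essential
Essential: -1010, 000-1, 01--0, 1-111, 10-00

5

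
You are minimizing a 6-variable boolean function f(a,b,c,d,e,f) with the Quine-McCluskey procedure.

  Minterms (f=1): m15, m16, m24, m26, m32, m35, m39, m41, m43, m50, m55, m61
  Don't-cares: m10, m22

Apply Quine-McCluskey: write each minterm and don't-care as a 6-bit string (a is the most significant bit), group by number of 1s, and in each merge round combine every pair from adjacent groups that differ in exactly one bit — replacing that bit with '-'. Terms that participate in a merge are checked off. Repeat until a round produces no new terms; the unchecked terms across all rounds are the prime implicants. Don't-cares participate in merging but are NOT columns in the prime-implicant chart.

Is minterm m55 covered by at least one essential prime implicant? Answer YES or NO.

Round 0: 001010✓ 001111 010000✓ 010110 011000✓ 011010✓ 100000 100011✓ 100111✓ 101001✓ 101011✓ 110010 110111✓ 111101
Round 1: 0-1010 01-000 0110-0 1-0111 10-011 100-11 1010-1
PIs = {0-1010, 001111, 01-000, 010110, 0110-0, 1-0111, 10-011, 100-11, 100000, 1010-1, 110010, 111101}
Coverage chart:
  m15: 001111 ←essential
  m16: 01-000 ←essential
  m24: 01-000,0110-0
  m26: 0-1010,0110-0
  m32: 100000 ←essential
  m35: 10-011,100-11
  m39: 1-0111,100-11
  m41: 1010-1 ←essential
  m43: 10-011,1010-1
  m50: 110010 ←essential
  m55: 1-0111 ←essential
  m61: 111101 ←essential
Essential: 001111, 01-000, 1-0111, 100000, 1010-1, 110010, 111101

YES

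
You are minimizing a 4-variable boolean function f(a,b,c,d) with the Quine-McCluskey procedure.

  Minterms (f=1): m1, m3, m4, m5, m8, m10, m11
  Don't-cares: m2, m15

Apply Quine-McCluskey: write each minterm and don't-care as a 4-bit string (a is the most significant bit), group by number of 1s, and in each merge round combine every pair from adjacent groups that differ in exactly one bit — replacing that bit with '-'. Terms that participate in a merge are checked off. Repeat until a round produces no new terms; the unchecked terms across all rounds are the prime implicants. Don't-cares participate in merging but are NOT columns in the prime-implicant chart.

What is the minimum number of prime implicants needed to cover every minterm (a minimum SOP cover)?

size-2^0 implicants → 0001(✓)  0010(✓)  0011(✓)  0100(✓)  0101(✓)  1000(✓)  1010(✓)  1011(✓)  1111(✓)
size-2^1 implicants → -010(✓)  -011(✓)  0-01  00-1  001-(✓)  010-  1-11  10-0  101-(✓)
size-2^2 implicants → -01-
Unchecked terms (primes): -01-, 0-01, 00-1, 010-, 1-11, 10-0
Minterm coverage:
  m1 ⊆ 0-01,00-1
  m3 ⊆ -01-,00-1
  m4 ⊆ 010- [E]
  m5 ⊆ 0-01,010-
  m8 ⊆ 10-0 [E]
  m10 ⊆ -01-,10-0
  m11 ⊆ -01-,1-11
E = {010-, 10-0}
Petrick residual → -01-, 0-01
Cover = b'c + a'c'd + a'bc' + ab'd'  |cover|=4

4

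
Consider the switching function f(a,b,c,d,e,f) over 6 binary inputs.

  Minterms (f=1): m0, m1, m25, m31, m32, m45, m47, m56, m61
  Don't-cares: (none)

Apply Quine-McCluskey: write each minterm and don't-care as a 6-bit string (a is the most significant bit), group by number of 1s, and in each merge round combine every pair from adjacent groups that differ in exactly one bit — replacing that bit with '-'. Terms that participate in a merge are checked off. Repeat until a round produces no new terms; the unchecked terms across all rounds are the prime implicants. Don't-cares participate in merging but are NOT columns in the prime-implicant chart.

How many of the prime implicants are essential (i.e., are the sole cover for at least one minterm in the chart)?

7

[col 0] 000000*, 000001*, 011001, 011111, 100000*, 101101*, 101111*, 111000, 111101*
[col 1] -00000, 00000-, 1-1101, 1011-1
Prime implicants: -00000, 00000-, 011001, 011111, 1-1101, 1011-1, 111000
PI chart (minterm → PIs covering it):
  0 | -00000,00000-
  1 | 00000-  (sole → essential)
  25 | 011001  (sole → essential)
  31 | 011111  (sole → essential)
  32 | -00000  (sole → essential)
  45 | 1-1101,1011-1
  47 | 1011-1  (sole → essential)
  56 | 111000  (sole → essential)
  61 | 1-1101  (sole → essential)
Essential prime implicants: -00000, 00000-, 011001, 011111, 1-1101, 1011-1, 111000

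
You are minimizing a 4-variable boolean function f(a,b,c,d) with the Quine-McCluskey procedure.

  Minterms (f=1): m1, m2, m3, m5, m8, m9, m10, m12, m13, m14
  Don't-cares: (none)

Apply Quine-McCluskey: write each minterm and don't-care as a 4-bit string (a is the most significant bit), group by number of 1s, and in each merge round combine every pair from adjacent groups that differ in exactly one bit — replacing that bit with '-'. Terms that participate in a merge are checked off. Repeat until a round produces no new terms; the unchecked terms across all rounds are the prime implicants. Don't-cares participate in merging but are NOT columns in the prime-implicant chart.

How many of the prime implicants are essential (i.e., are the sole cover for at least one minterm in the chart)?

Round 0: 0001✓ 0010✓ 0011✓ 0101✓ 1000✓ 1001✓ 1010✓ 1100✓ 1101✓ 1110✓
Round 1: -001✓ -010 -101✓ 0-01✓ 00-1 001- 1-00✓ 1-01✓ 1-10✓ 10-0✓ 100-✓ 11-0✓ 110-✓
Round 2: --01 1--0 1-0-
PIs = {--01, -010, 00-1, 001-, 1--0, 1-0-}
Coverage chart:
  m1: --01,00-1
  m2: -010,001-
  m3: 00-1,001-
  m5: --01 ←essential
  m8: 1--0,1-0-
  m9: --01,1-0-
  m10: -010,1--0
  m12: 1--0,1-0-
  m13: --01,1-0-
  m14: 1--0 ←essential
Essential: --01, 1--0

2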